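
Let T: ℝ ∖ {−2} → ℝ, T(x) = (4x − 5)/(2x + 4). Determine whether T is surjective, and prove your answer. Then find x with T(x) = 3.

If T(x) = 2, cross-multiplying gives 2(4x − 5) = 4(2x + 4), which simplifies to −10 = 16 — false.  So 2 has no preimage and T is not surjective.
Solving T(x) = 3: cross-multiplying gives 4x − 5 = 3(2x + 4), which rearranges to −2x = 17, so x = −17/2.

-17/2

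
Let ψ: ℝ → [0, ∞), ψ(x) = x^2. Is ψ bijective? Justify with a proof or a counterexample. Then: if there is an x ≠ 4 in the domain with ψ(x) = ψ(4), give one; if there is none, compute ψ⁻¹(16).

ψ(4) = 16 = (−4)^2 = ψ(−4) (since 2 is even), with 4 ≠ −4. So ψ is not injective, hence not bijective.
For the follow-up, such an x exists: taking x = −4 ∈ ℝ gives ψ(−4) = 16 = ψ(4) with −4 ≠ 4.

-4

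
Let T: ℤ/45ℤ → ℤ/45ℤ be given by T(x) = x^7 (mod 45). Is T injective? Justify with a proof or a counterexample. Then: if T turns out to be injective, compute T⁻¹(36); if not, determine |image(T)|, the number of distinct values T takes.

T(0) = 0^7 = 0.
T(15): Repeated squaring mod 45: 15^1 ≡ 15, 15^2 ≡ 15² = 225 ≡ 0, 15^4 ≡ 0² = 0. Since 7 = 4 + 2 + 1, 15^7 ≡ 0·0·15: 0·0 = 0, then 0·15 = 0. So 15^7 ≡ 0 (mod 45).
So T(0) = T(15) = 0 while 0 ≠ 15, hence T is not injective.
Since T is not injective, we determine |image(T)|. Computing x^7 mod 45 for each x (by repeated squaring, reducing mod 45 at every step), the values T(0), T(1), …, T(44) are: 0, 1, 38, 27, 4, 5, 36, 43, 17, 9, 10, 11, 18, 22, 14, 0, 16, 8, 27, 19, 20, 36, 13, 32, 9, 25, 26, 18, 37, 29, 0, 31, 23, 27, 34, 35, 36, 28, 2, 9, 40, 41, 18, 7, 44.
The distinct values are {0, 1, 2, 4, 5, 7, 8, 9, 10, 11, 13, 14, 16, 17, 18, 19, 20, 22, 23, 25, 26, 27, 28, 29, 31, 32, 34, 35, 36, 37, 38, 40, 41, 43, 44}; there are 35 of them.

35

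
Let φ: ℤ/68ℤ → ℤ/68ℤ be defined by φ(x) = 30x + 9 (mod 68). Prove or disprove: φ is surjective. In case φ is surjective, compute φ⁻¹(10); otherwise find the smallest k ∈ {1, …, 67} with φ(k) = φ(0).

By definition, φ is surjective if every y in the codomain equals φ(x) for some x in the domain.
Since gcd(30, 68) = 2, we have 30x ≡ 0 (mod 2) for all x, so φ(x) ≡ 1 (mod 2).
But 0 ≢ 1 (mod 2), so 0 ∈ ℤ/68ℤ has no preimage. So φ is not surjective.
Since φ is not surjective, we find the least positive k with φ(k) = φ(0): this means 30k ≡ 0 (mod 68), i.e. 68 ∣ 30k. Since gcd(30, 68) = 2, dividing through by 2 this holds exactly when 34 ∣ 15k, and as gcd(15, 34) = 1, exactly when 34 ∣ k.
The smallest positive such k is 34.

34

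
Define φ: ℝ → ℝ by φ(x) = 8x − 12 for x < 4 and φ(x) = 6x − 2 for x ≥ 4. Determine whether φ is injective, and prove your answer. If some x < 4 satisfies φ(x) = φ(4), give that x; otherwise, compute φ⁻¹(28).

Both pieces are strictly increasing (slopes 8 and 6), so each is injective on its own interval.
The left piece maps (−∞, 4) onto (−∞, 20); the right piece maps [4, ∞) onto [22, ∞).
These images are disjoint, so no value is attained by both pieces. Therefore φ is injective.
Because the two images are disjoint, no x < 4 has φ(x) = φ(4), so we compute φ⁻¹(28): 28 lies in [22, ∞), so solve 6x − 2 = 28: x = (28 + 2)/6 = 5.

5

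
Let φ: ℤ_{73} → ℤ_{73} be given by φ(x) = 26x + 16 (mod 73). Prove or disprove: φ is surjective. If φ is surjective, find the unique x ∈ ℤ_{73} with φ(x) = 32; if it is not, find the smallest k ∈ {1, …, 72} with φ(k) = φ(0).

Since gcd(26, 73) = 1, 26 is invertible modulo 73. Euclid's algorithm: 73 = 2·26 + 21, 26 = 1·21 + 5, 21 = 4·5 + 1; back-substituting gives 1 = 59·26 − 21·73, so 26⁻¹ ≡ 59 (mod 73).
For any y ∈ ℤ_{73}, x = 59(y − 16) mod 73 satisfies φ(x) = 26·59(y − 16) + 16 ≡ y (since 26·59 ≡ 1 mod 73). So every y has a preimage.
Therefore φ is surjective.
Since φ is surjective, we find φ⁻¹(32): we need 26x ≡ 32 − 16 ≡ 16 (mod 73). Using 26⁻¹ = 59: x ≡ 59·16 = 944 = 12·73 + 68, so x = 68.
Check: φ(68) = 26·68 + 16 = 1784 = 24·73 + 32 ≡ 32 (mod 73).

68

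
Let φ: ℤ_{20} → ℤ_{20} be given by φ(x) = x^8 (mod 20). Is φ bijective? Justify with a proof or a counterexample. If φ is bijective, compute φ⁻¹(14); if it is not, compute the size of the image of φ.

φ(1) = 1^8 = 1.
φ(3): Repeated squaring mod 20: 3^1 ≡ 3, 3^2 ≡ 3² = 9, 3^4 ≡ 9² = 81 ≡ 1, 3^8 ≡ 1² = 1. So 3^8 ≡ 1 (mod 20).
So φ(1) = φ(3) = 1 while 1 ≠ 3, hence φ is not injective, hence not bijective.
Since φ is not bijective, we determine |image(φ)|. Computing x^8 mod 20 for each x (by repeated squaring, reducing mod 20 at every step), the values φ(0), φ(1), …, φ(19) are: 0, 1, 16, 1, 16, 5, 16, 1, 16, 1, 0, 1, 16, 1, 16, 5, 16, 1, 16, 1.
The distinct values are {0, 1, 5, 16}; there are 4 of them.

4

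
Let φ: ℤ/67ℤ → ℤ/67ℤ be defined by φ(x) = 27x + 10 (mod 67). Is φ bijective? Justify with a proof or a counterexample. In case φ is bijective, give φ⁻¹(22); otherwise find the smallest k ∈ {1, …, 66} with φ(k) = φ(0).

60

If φ(s) = φ(t), then 27s ≡ 27t (mod 67). Because gcd(27, 67) = 1, we may cancel 27 to get s ≡ t (mod 67).
We now compute 27⁻¹ mod 67 explicitly. Euclid's algorithm: 67 = 2·27 + 13, 27 = 2·13 + 1; back-substituting gives 1 = 5·27 − 2·67, so 27⁻¹ ≡ 5 (mod 67).
For any y ∈ ℤ/67ℤ, x = 5(y − 10) mod 67 satisfies φ(x) = 27·5(y − 10) + 10 ≡ y (since 27·5 ≡ 1 mod 67). So every y has a preimage.
Hence φ is bijective.
Since φ is bijective, we find φ⁻¹(22): we need 27x ≡ 22 − 10 ≡ 12 (mod 67). Using 27⁻¹ = 5: x ≡ 5·12 = 60, so x = 60.
Check: φ(60) = 27·60 + 10 = 1630 = 24·67 + 22 ≡ 22 (mod 67).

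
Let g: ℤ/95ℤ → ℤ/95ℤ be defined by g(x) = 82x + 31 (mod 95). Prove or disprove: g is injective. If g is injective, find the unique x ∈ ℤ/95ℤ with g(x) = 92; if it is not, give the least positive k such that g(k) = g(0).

83

Suppose g(a) = g(b) in ℤ/95ℤ. Then 82a + 31 ≡ 82b + 31 (mod 95), thus 82(a − b) ≡ 0 (mod 95).
Since gcd(82, 95) = 1, 82 is invertible modulo 95, hence a − b ≡ 0 (mod 95), i.e. a = b.
Hence g is injective.
We now compute 82⁻¹ mod 95 explicitly. Euclid's algorithm: 95 = 1·82 + 13, 82 = 6·13 + 4, 13 = 3·4 + 1; back-substituting gives 1 = 73·82 − 63·95, so 82⁻¹ ≡ 73 (mod 95).
Since g is injective, we find g⁻¹(92): we need 82x ≡ 92 − 31 ≡ 61 (mod 95). Using 82⁻¹ = 73: x ≡ 73·61 = 4453 = 46·95 + 83, so x = 83.
Check: g(83) = 82·83 + 31 = 6837 = 71·95 + 92 ≡ 92 (mod 95).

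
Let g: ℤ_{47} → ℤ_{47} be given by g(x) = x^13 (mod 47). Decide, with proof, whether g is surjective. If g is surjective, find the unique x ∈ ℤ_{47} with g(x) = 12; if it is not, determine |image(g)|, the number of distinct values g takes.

Since 47 is prime, the nonzero elements of ℤ_{47} form a cyclic group of order 46.
As gcd(13, 46) = 1, raising to the 13th power is a bijection on this group: if s^13 ≡ t^13 then (st^{−1})^13 = 1, and the only element of order dividing gcd(13, 46) = 1 is 1, so s = t.
With g(0) = 0 this makes g injective on all of ℤ_{47}, hence bijective (finite equal-size domain and codomain). In particular g is surjective.
Since g is surjective, we find the preimage of 12. The inverse of x ↦ x^13 on (ℤ_{47})^× is x ↦ x^39, because 13·39 = 507 = 11·46 + 1 ≡ 1 (mod 46) and x^{46} = 1 for x ≠ 0 (Fermat). So g⁻¹(12) = 12^39 mod 47.
Repeated squaring mod 47: 12^1 ≡ 12, 12^2 ≡ 12² = 144 ≡ 3, 12^4 ≡ 3² = 9, 12^8 ≡ 9² = 81 ≡ 34, 12^16 ≡ 34² = 1156 ≡ 28, 12^32 ≡ 28² = 784 ≡ 32. Since 39 = 32 + 4 + 2 + 1, 12^39 ≡ 32·9·3·12: 32·9 = 288 ≡ 6, then 6·3 = 18, then 18·12 = 216 ≡ 28. So 12^39 ≡ 28 (mod 47).
Hence g⁻¹(12) = 28.

28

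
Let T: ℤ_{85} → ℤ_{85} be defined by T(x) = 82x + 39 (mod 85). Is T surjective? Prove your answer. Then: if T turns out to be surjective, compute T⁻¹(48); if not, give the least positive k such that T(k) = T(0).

Since gcd(82, 85) = 1, 82 is invertible modulo 85. Euclid's algorithm: 85 = 1·82 + 3, 82 = 27·3 + 1; back-substituting gives 1 = 28·82 − 27·85, so 82⁻¹ ≡ 28 (mod 85).
For any y ∈ ℤ_{85}, x = 28(y − 39) mod 85 satisfies T(x) = 82·28(y − 39) + 39 ≡ y (since 82·28 ≡ 1 mod 85). So every y has a preimage.
Hence T is surjective.
Since T is surjective, we find T⁻¹(48): we need 82x ≡ 48 − 39 ≡ 9 (mod 85). Using 82⁻¹ = 28: x ≡ 28·9 = 252 = 2·85 + 82, so x = 82.
Check: T(82) = 82·82 + 39 = 6763 = 79·85 + 48 ≡ 48 (mod 85).

82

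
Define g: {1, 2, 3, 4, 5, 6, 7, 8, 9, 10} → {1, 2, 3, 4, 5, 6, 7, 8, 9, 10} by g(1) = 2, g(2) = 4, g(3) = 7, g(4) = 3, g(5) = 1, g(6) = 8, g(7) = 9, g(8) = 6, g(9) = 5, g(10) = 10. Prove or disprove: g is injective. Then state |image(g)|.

The values g(1), …, g(10) are 2, 4, 7, 3, 1, 8, 9, 6, 5, 10 — all distinct.
So g(s) = g(t) only when s = t, and g is injective.
The image of g is {1, 2, 3, 4, 5, 6, 7, 8, 9, 10}, which has 10 elements.

10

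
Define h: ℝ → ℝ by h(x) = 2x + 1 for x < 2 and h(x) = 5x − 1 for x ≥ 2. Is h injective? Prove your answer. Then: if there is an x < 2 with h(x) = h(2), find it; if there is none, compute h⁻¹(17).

18/5

Both pieces are strictly increasing (slopes 2 and 5), so each is injective on its own interval.
The left piece maps (−∞, 2) onto (−∞, 5); the right piece maps [2, ∞) onto [9, ∞).
These images are disjoint, so no value is attained by both pieces. Thus h is injective.
Because the two images are disjoint, no x < 2 has h(x) = h(2), so we compute h⁻¹(17): 17 lies in [9, ∞), so solve 5x − 1 = 17: x = (17 + 1)/5 = 18/5.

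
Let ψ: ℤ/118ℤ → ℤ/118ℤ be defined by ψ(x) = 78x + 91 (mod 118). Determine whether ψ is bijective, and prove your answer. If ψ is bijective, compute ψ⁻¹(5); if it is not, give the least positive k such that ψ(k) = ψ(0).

We have gcd(78, 118) = 2 > 1. Taking s = 0 and t = 59: ψ(0) = 91 and ψ(59) = 78·59 + 91 = 4693 ≡ 91 (mod 118).
So ψ(0) = ψ(59) while 0 ≠ 59, therefore ψ is not injective, hence not bijective.
Since ψ is not bijective, we find the least positive k with ψ(k) = ψ(0): this means 78k ≡ 0 (mod 118), i.e. 118 ∣ 78k. Since gcd(78, 118) = 2, dividing through by 2 this holds exactly when 59 ∣ 39k, and as gcd(39, 59) = 1, exactly when 59 ∣ k.
The smallest positive such k is 59.

59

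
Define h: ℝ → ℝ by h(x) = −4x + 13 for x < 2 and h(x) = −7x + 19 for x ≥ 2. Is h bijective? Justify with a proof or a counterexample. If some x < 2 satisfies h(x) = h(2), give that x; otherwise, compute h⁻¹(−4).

Both pieces are strictly decreasing (slopes −4 and −7), so each is injective on its own interval.
The left piece maps (−∞, 2) onto (5, ∞); the right piece maps [2, ∞) onto (−∞, 5].
Since 5 = 5, the images partition ℝ: h is injective and surjective, hence bijective.
Because the two images are disjoint, no x < 2 has h(x) = h(2), so we compute h⁻¹(−4): −4 lies in (−∞, 5], so solve −7x + 19 = −4: x = (−4 − 19)/(−7) = 23/7.

23/7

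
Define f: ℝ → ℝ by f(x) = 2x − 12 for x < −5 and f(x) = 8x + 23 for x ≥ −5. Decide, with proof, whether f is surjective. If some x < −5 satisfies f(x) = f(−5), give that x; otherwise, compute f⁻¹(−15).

Both pieces are strictly increasing (slopes 2 and 8), so each is injective on its own interval.
The left piece maps (−∞, −5) onto (−∞, −22); the right piece maps [−5, ∞) onto [−17, ∞).
The union (−∞, −22) ∪ [−17, ∞) omits the interval between −22 and −17; in particular −22 has no preimage. So f is not surjective.
Because the two images are disjoint, no x < −5 has f(x) = f(−5), so we compute f⁻¹(−15): −15 lies in [−17, ∞), so solve 8x + 23 = −15: x = (−15 − 23)/8 = −19/4.

-19/4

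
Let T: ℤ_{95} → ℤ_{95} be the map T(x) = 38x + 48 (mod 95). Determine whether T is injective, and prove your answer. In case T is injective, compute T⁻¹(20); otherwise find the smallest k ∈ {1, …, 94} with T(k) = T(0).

5

Recall that T is injective if T(a) = T(b) implies a = b.
We have gcd(38, 95) = 19 > 1. Taking a = 0 and b = 5: T(0) = 48 and T(5) = 38·5 + 48 = 238 ≡ 48 (mod 95).
So T(0) = T(5) while 0 ≠ 5, so T is not injective.
Since T is not injective, we find the least positive k with T(k) = T(0): this means 38k ≡ 0 (mod 95), i.e. 95 ∣ 38k. Since gcd(38, 95) = 19, dividing through by 19 this holds exactly when 5 ∣ 2k, and as gcd(2, 5) = 1, exactly when 5 ∣ k.
The smallest positive such k is 5.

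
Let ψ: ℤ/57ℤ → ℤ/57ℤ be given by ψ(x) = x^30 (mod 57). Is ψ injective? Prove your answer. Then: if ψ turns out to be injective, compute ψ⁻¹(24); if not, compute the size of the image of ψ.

ψ(2): Repeated squaring mod 57: 2^1 ≡ 2, 2^2 ≡ 2² = 4, 2^4 ≡ 4² = 16, 2^8 ≡ 16² = 256 ≡ 28, 2^16 ≡ 28² = 784 ≡ 43. Since 30 = 16 + 8 + 4 + 2, 2^30 ≡ 43·28·16·4: 43·28 = 1204 ≡ 7, then 7·16 = 112 ≡ 55, then 55·4 = 220 ≡ 49. So 2^30 ≡ 49 (mod 57).
ψ(5): Repeated squaring mod 57: 5^1 ≡ 5, 5^2 ≡ 5² = 25, 5^4 ≡ 25² = 625 ≡ 55, 5^8 ≡ 55² = 3025 ≡ 4, 5^16 ≡ 4² = 16. Since 30 = 16 + 8 + 4 + 2, 5^30 ≡ 16·4·55·25: 16·4 = 64 ≡ 7, then 7·55 = 385 ≡ 43, then 43·25 = 1075 ≡ 49. So 5^30 ≡ 49 (mod 57).
So ψ(2) = ψ(5) = 49 while 2 ≠ 5, therefore ψ is not injective.
Since ψ is not injective, we determine |image(ψ)|. Computing x^30 mod 57 for each x (by repeated squaring, reducing mod 57 at every step), the values ψ(0), ψ(1), …, ψ(56) are: 0, 1, 49, 30, 7, 49, 45, 1, 1, 45, 7, 1, 39, 7, 49, 45, 49, 49, 39, 19, 1, 30, 49, 7, 30, 7, 1, 39, 7, 7, 39, 1, 7, 30, 7, 49, 30, 1, 19, 39, 49, 49, 45, 49, 7, 39, 1, 7, 45, 1, 1, 45, 49, 7, 30, 49, 1.
The distinct values are {0, 1, 7, 19, 30, 39, 45, 49}; there are 8 of them.

8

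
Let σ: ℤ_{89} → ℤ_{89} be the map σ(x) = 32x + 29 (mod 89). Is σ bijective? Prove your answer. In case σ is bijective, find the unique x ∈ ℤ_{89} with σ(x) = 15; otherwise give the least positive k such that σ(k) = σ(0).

83

If σ(a) = σ(b), then 32a ≡ 32b (mod 89). Because gcd(32, 89) = 1, we may cancel 32 to get a ≡ b (mod 89).
We now compute 32⁻¹ mod 89 explicitly. Euclid's algorithm: 89 = 2·32 + 25, 32 = 1·25 + 7, 25 = 3·7 + 4, 7 = 1·4 + 3, 4 = 1·3 + 1; back-substituting gives 1 = 64·32 − 23·89, so 32⁻¹ ≡ 64 (mod 89).
Then y ↦ 64(y − 29) is a two-sided inverse to σ, so every y ∈ ℤ_{89} has a preimage.
Hence σ is bijective.
Since σ is bijective, we find σ⁻¹(15): we need 32x ≡ 15 − 29 ≡ 75 (mod 89). Using 32⁻¹ = 64: x ≡ 64·75 = 4800 = 53·89 + 83, so x = 83.
Check: σ(83) = 32·83 + 29 = 2685 = 30·89 + 15 ≡ 15 (mod 89).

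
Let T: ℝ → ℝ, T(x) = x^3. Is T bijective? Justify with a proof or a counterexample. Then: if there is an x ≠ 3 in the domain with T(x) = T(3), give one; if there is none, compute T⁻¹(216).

On ℝ, x ↦ x^3 is strictly increasing (injective) and for any y ∈ ℝ the 3rd root y^{1/3} lies in ℝ (surjective). So T is bijective.
Since x ↦ x^3 is strictly increasing on ℝ, it is injective there, so no x ≠ 3 in the domain has T(x) = T(3). We therefore compute T⁻¹(216) = 216^{1/3} = 6 (indeed 6^3 = 216).

6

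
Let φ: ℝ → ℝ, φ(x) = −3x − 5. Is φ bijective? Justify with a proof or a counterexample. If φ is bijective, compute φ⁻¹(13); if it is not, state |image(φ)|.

-6

By definition, injectivity means: for all s, t in the domain, φ(s) = φ(t) implies s = t.
Suppose φ(s) = φ(t). Then −3s − 5 = −3t − 5, hence −3s = −3t, thus s = t.
For any y ∈ ℝ, x = (y + 5)/(−3) satisfies φ(x) = y.
Therefore φ is bijective.
Since φ is bijective, we compute φ⁻¹(13) = (13 + 5)/(−3) = −6.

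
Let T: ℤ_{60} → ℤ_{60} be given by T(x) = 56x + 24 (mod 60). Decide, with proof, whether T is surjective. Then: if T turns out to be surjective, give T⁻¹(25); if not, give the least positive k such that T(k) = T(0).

15

Since gcd(56, 60) = 4, we have 56x ≡ 0 (mod 4) for all x, so T(x) ≡ 0 (mod 4).
But 1 ≢ 0 (mod 4), so 1 ∈ ℤ_{60} has no preimage. So T is not surjective.
Since T is not surjective, we find the least positive k with T(k) = T(0): this means 56k ≡ 0 (mod 60), i.e. 60 ∣ 56k. Since gcd(56, 60) = 4, dividing through by 4 this holds exactly when 15 ∣ 14k, and as gcd(14, 15) = 1, exactly when 15 ∣ k.
The smallest positive such k is 15.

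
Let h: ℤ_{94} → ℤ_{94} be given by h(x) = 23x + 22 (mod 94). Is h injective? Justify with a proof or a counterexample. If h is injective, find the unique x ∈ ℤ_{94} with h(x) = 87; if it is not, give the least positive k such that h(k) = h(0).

If h(u) = h(v), then 23u ≡ 23v (mod 94). Because gcd(23, 94) = 1, we may cancel 23 to get u ≡ v (mod 94).
So h is injective.
We now compute 23⁻¹ mod 94 explicitly. Euclid's algorithm: 94 = 4·23 + 2, 23 = 11·2 + 1; back-substituting gives 1 = 45·23 − 11·94, so 23⁻¹ ≡ 45 (mod 94).
Since h is injective, we compute h⁻¹(87): solve 23x + 22 ≡ 87 (mod 94), i.e. 23x ≡ 65 (mod 94).
Multiplying by 23⁻¹ = 45 gives x ≡ 45·65 = 2925 = 31·94 + 11 ≡ 11 (mod 94).
Check: h(11) = 23·11 + 22 = 275 = 2·94 + 87 ≡ 87 (mod 94).

11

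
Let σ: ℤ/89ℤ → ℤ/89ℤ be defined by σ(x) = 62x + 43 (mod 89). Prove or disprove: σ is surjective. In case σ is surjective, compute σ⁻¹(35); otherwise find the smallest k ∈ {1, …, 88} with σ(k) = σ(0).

86

Since gcd(62, 89) = 1, 62 is invertible modulo 89. Euclid's algorithm: 89 = 1·62 + 27, 62 = 2·27 + 8, 27 = 3·8 + 3, 8 = 2·3 + 2, 3 = 1·2 + 1; back-substituting gives 1 = 56·62 − 39·89, so 62⁻¹ ≡ 56 (mod 89).
Then y ↦ 56(y − 43) is a two-sided inverse to σ, so every y ∈ ℤ/89ℤ has a preimage.
Thus σ is surjective.
Since σ is surjective, we compute σ⁻¹(35): solve 62x + 43 ≡ 35 (mod 89), i.e. 62x ≡ 81 (mod 89).
Multiplying by 62⁻¹ = 56 gives x ≡ 56·81 = 4536 = 50·89 + 86 ≡ 86 (mod 89).
Check: σ(86) = 62·86 + 43 = 5375 = 60·89 + 35 ≡ 35 (mod 89).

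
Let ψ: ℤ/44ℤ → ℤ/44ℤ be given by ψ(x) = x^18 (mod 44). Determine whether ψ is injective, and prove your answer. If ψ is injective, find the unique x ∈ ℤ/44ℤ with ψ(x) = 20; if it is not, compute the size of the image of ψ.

ψ(10): Repeated squaring mod 44: 10^1 ≡ 10, 10^2 ≡ 10² = 100 ≡ 12, 10^4 ≡ 12² = 144 ≡ 12, 10^8 ≡ 12² = 144 ≡ 12, 10^16 ≡ 12² = 144 ≡ 12. Since 18 = 16 + 2, 10^18 ≡ 12·12: 12·12 = 144 ≡ 12. So 10^18 ≡ 12 (mod 44).
ψ(12): Repeated squaring mod 44: 12^1 ≡ 12, 12^2 ≡ 12² = 144 ≡ 12, 12^4 ≡ 12² = 144 ≡ 12, 12^8 ≡ 12² = 144 ≡ 12, 12^16 ≡ 12² = 144 ≡ 12. Since 18 = 16 + 2, 12^18 ≡ 12·12: 12·12 = 144 ≡ 12. So 12^18 ≡ 12 (mod 44).
So ψ(10) = ψ(12) = 12 while 10 ≠ 12, hence ψ is not injective.
Since ψ is not injective, we determine |image(ψ)|. Computing x^18 mod 44 for each x (by repeated squaring, reducing mod 44 at every step), the values ψ(0), ψ(1), …, ψ(43) are: 0, 1, 36, 5, 20, 37, 4, 9, 16, 25, 12, 33, 12, 25, 16, 9, 4, 37, 20, 5, 36, 1, 0, 1, 36, 5, 20, 37, 4, 9, 16, 25, 12, 33, 12, 25, 16, 9, 4, 37, 20, 5, 36, 1.
The distinct values are {0, 1, 4, 5, 9, 12, 16, 20, 25, 33, 36, 37}; there are 12 of them.

12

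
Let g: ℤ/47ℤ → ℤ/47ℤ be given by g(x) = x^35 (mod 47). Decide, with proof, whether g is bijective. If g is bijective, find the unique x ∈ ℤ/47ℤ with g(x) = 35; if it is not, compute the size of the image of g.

44

Since 47 is prime, the nonzero elements of ℤ/47ℤ form a cyclic group of order 46.
As gcd(35, 46) = 1, raising to the 35th power is a bijection on this group: if a^35 ≡ b^35 then (ab^{−1})^35 = 1, and the only element of order dividing gcd(35, 46) = 1 is 1, so a = b.
With g(0) = 0 this makes g injective on all of ℤ/47ℤ, hence bijective (finite equal-size domain and codomain). In particular g is bijective.
Since g is bijective, we find the preimage of 35. The inverse of x ↦ x^35 on (ℤ/47ℤ)^× is x ↦ x^25, because 35·25 = 875 = 19·46 + 1 ≡ 1 (mod 46) and x^{46} = 1 for x ≠ 0 (Fermat). So g⁻¹(35) = 35^25 mod 47.
Repeated squaring mod 47: 35^1 ≡ 35, 35^2 ≡ 35² = 1225 ≡ 3, 35^4 ≡ 3² = 9, 35^8 ≡ 9² = 81 ≡ 34, 35^16 ≡ 34² = 1156 ≡ 28. Since 25 = 16 + 8 + 1, 35^25 ≡ 28·34·35: 28·34 = 952 ≡ 12, then 12·35 = 420 ≡ 44. So 35^25 ≡ 44 (mod 47).
Hence g⁻¹(35) = 44.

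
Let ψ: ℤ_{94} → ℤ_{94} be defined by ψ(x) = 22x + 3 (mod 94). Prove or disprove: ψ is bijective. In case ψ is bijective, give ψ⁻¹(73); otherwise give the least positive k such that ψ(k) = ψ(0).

We have gcd(22, 94) = 2 > 1. Taking x_1 = 0 and x_2 = 47: ψ(0) = 3 and ψ(47) = 22·47 + 3 = 1037 ≡ 3 (mod 94).
So ψ(0) = ψ(47) while 0 ≠ 47, thus ψ is not injective, hence not bijective.
Since ψ is not bijective, we find the least positive k with ψ(k) = ψ(0): this means 22k ≡ 0 (mod 94), i.e. 94 ∣ 22k. Since gcd(22, 94) = 2, dividing through by 2 this holds exactly when 47 ∣ 11k, and as gcd(11, 47) = 1, exactly when 47 ∣ k.
The smallest positive such k is 47.

47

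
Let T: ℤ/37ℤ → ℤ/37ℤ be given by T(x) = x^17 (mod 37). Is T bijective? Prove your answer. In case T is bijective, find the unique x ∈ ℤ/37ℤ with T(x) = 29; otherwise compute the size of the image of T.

Since 37 is prime, the nonzero elements of ℤ/37ℤ form a cyclic group of order 36.
As gcd(17, 36) = 1, raising to the 17th power is a bijection on this group: if x_1^17 ≡ x_2^17 then (x_1x_2^{−1})^17 = 1, and the only element of order dividing gcd(17, 36) = 1 is 1, so x_1 = x_2.
With T(0) = 0 this makes T injective on all of ℤ/37ℤ, hence bijective (finite equal-size domain and codomain). In particular T is bijective.
Since T is bijective, we find the preimage of 29. The inverse of x ↦ x^17 on (ℤ/37ℤ)^× is x ↦ x^17, because 17·17 = 289 = 8·36 + 1 ≡ 1 (mod 36) and x^{36} = 1 for x ≠ 0 (Fermat). So T⁻¹(29) = 29^17 mod 37.
Repeated squaring mod 37: 29^1 ≡ 29, 29^2 ≡ 29² = 841 ≡ 27, 29^4 ≡ 27² = 729 ≡ 26, 29^8 ≡ 26² = 676 ≡ 10, 29^16 ≡ 10² = 100 ≡ 26. Since 17 = 16 + 1, 29^17 ≡ 26·29: 26·29 = 754 ≡ 14. So 29^17 ≡ 14 (mod 37).
Hence T⁻¹(29) = 14.

14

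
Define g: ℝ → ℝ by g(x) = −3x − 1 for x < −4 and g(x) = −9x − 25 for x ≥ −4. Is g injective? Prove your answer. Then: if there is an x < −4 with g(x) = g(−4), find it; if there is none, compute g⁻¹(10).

Both pieces are strictly decreasing (slopes −3 and −9), so each is injective on its own interval.
The left piece maps (−∞, −4) onto (11, ∞); the right piece maps [−4, ∞) onto (−∞, 11].
These images are disjoint, so no value is attained by both pieces. Thus g is injective.
Because the two images are disjoint, no x < −4 has g(x) = g(−4), so we compute g⁻¹(10): 10 lies in (−∞, 11], so solve −9x − 25 = 10: x = (10 + 25)/(−9) = −35/9.

-35/9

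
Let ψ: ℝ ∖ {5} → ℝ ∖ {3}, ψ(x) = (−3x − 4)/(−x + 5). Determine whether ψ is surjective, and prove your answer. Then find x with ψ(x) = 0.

-4/3

For any y ≠ 3, solving y(−x + 5) = −3x − 4 for x gives a well-defined x ≠ 5. So ψ is surjective.
Solving ψ(x) = 0: cross-multiplying gives −3x − 4 = 0(−x + 5), which rearranges to −3x = 4, so x = −4/3.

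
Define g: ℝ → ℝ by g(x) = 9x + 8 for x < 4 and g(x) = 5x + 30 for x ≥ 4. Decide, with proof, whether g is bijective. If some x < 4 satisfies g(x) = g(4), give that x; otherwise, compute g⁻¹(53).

Both pieces are strictly increasing (slopes 9 and 5), so each is injective on its own interval.
The left piece maps (−∞, 4) onto (−∞, 44); the right piece maps [4, ∞) onto [50, ∞).
The images leave a gap (44 has no preimage), so g is not surjective, hence not bijective.
Because the two images are disjoint, no x < 4 has g(x) = g(4), so we compute g⁻¹(53): 53 lies in [50, ∞), so solve 5x + 30 = 53: x = (53 − 30)/5 = 23/5.

23/5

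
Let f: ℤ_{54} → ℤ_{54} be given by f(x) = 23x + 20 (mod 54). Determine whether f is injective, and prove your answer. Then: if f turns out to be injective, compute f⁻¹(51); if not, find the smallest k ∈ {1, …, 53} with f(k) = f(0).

Suppose f(s) = f(t) in ℤ_{54}. Then 23s + 20 ≡ 23t + 20 (mod 54), therefore 23(s − t) ≡ 0 (mod 54).
Since gcd(23, 54) = 1, 23 is invertible modulo 54, so s − t ≡ 0 (mod 54), i.e. s = t.
So f is injective.
We now compute 23⁻¹ mod 54 explicitly. Euclid's algorithm: 54 = 2·23 + 8, 23 = 2·8 + 7, 8 = 1·7 + 1; back-substituting gives 1 = 47·23 − 20·54, so 23⁻¹ ≡ 47 (mod 54).
Since f is injective, we compute f⁻¹(51): solve 23x + 20 ≡ 51 (mod 54), i.e. 23x ≡ 31 (mod 54).
Multiplying by 23⁻¹ = 47 gives x ≡ 47·31 = 1457 = 26·54 + 53 ≡ 53 (mod 54).
Check: f(53) = 23·53 + 20 = 1239 = 22·54 + 51 ≡ 51 (mod 54).

53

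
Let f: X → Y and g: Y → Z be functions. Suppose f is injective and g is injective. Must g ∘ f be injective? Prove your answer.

Suppose (g ∘ f)(s) = (g ∘ f)(t), i.e. g(f(s)) = g(f(t)).
Since g is injective, f(s) = f(t). Since f is injective, s = t. Hence g ∘ f is injective.

injective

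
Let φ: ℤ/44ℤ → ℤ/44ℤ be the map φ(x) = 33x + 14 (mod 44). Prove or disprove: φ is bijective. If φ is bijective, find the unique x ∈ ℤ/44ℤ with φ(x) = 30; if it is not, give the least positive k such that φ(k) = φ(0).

4

By definition, φ is injective when φ(a) = φ(b) forces a = b.
We have gcd(33, 44) = 11 > 1. Taking a = 0 and b = 4: φ(0) = 14 and φ(4) = 33·4 + 14 = 146 ≡ 14 (mod 44).
So φ(0) = φ(4) while 0 ≠ 4, hence φ is not injective, hence not bijective.
Since φ is not bijective, we find the least positive k with φ(k) = φ(0): this means 33k ≡ 0 (mod 44), i.e. 44 ∣ 33k. Since gcd(33, 44) = 11, dividing through by 11 this holds exactly when 4 ∣ 3k, and as gcd(3, 4) = 1, exactly when 4 ∣ k.
The smallest positive such k is 4.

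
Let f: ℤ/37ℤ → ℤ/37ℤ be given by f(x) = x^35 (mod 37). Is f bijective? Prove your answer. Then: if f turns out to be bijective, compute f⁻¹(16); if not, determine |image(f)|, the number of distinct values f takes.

7

Since 37 is prime, the nonzero elements of ℤ/37ℤ form a cyclic group of order 36.
As gcd(35, 36) = 1, raising to the 35th power is a bijection on this group: if a^35 ≡ b^35 then (ab^{−1})^35 = 1, and the only element of order dividing gcd(35, 36) = 1 is 1, so a = b.
With f(0) = 0 this makes f injective on all of ℤ/37ℤ, hence bijective (finite equal-size domain and codomain). In particular f is bijective.
Since f is bijective, we find the preimage of 16. The inverse of x ↦ x^35 on (ℤ/37ℤ)^× is x ↦ x^35, because 35·35 = 1225 = 34·36 + 1 ≡ 1 (mod 36) and x^{36} = 1 for x ≠ 0 (Fermat). So f⁻¹(16) = 16^35 mod 37.
Repeated squaring mod 37: 16^1 ≡ 16, 16^2 ≡ 16² = 256 ≡ 34, 16^4 ≡ 34² = 1156 ≡ 9, 16^8 ≡ 9² = 81 ≡ 7, 16^16 ≡ 7² = 49 ≡ 12, 16^32 ≡ 12² = 144 ≡ 33. Since 35 = 32 + 2 + 1, 16^35 ≡ 33·34·16: 33·34 = 1122 ≡ 12, then 12·16 = 192 ≡ 7. So 16^35 ≡ 7 (mod 37).
Hence f⁻¹(16) = 7.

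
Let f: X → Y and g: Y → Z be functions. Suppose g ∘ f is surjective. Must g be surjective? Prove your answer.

Let c ∈ Z. Since g ∘ f is surjective, some a ∈ X has g(f(a)) = c. Then b = f(a) ∈ Y satisfies g(b) = c. So g is surjective.

surjective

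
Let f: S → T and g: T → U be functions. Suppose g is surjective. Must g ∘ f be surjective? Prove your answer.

No. Take S = {1}, T = U = {1, 2}, f(1) = 1, and g = identity (surjective).
Then (g ∘ f)(1) = 1, and 2 ∈ U has no preimage under g ∘ f, so g ∘ f is not surjective.

not surjective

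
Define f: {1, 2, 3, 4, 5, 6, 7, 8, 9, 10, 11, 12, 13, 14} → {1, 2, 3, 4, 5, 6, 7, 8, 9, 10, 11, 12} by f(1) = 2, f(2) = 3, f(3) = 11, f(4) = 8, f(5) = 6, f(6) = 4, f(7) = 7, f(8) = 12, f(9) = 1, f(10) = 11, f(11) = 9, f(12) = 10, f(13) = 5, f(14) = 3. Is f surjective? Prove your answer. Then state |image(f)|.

Every element of the codomain has a preimage: 1 = f(9), 2 = f(1), 3 = f(2), 4 = f(6), 5 = f(13), 6 = f(5), 7 = f(7), 8 = f(4), 9 = f(11), 10 = f(12), 11 = f(3), 12 = f(8).
Hence f is surjective.
The image of f is {1, 2, 3, 4, 5, 6, 7, 8, 9, 10, 11, 12}, which has 12 elements.

12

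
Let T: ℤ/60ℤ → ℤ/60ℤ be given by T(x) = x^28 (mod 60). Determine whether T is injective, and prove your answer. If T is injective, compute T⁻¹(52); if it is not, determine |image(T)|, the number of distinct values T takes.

8

T(2): Repeated squaring mod 60: 2^1 ≡ 2, 2^2 ≡ 2² = 4, 2^4 ≡ 4² = 16, 2^8 ≡ 16² = 256 ≡ 16, 2^16 ≡ 16² = 256 ≡ 16. Since 28 = 16 + 8 + 4, 2^28 ≡ 16·16·16: 16·16 = 256 ≡ 16, then 16·16 = 256 ≡ 16. So 2^28 ≡ 16 (mod 60).
T(4): Repeated squaring mod 60: 4^1 ≡ 4, 4^2 ≡ 4² = 16, 4^4 ≡ 16² = 256 ≡ 16, 4^8 ≡ 16² = 256 ≡ 16, 4^16 ≡ 16² = 256 ≡ 16. Since 28 = 16 + 8 + 4, 4^28 ≡ 16·16·16: 16·16 = 256 ≡ 16, then 16·16 = 256 ≡ 16. So 4^28 ≡ 16 (mod 60).
So T(2) = T(4) = 16 while 2 ≠ 4, so T is not injective.
Since T is not injective, we determine |image(T)|. Computing x^28 mod 60 for each x (by repeated squaring, reducing mod 60 at every step), the values T(0), T(1), …, T(59) are: 0, 1, 16, 21, 16, 25, 36, 1, 16, 21, 40, 1, 36, 1, 16, 45, 16, 1, 36, 1, 40, 21, 16, 1, 36, 25, 16, 21, 16, 1, 0, 1, 16, 21, 16, 25, 36, 1, 16, 21, 40, 1, 36, 1, 16, 45, 16, 1, 36, 1, 40, 21, 16, 1, 36, 25, 16, 21, 16, 1.
The distinct values are {0, 1, 16, 21, 25, 36, 40, 45}; there are 8 of them.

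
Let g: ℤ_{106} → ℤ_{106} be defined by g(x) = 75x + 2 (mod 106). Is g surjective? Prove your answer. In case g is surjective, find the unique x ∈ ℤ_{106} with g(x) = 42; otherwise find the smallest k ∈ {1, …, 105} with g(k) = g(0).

50

Recall that g is surjective if every y in the codomain equals g(x) for some x in the domain.
Since gcd(75, 106) = 1, 75 is invertible modulo 106. Euclid's algorithm: 106 = 1·75 + 31, 75 = 2·31 + 13, 31 = 2·13 + 5, 13 = 2·5 + 3, 5 = 1·3 + 2, 3 = 1·2 + 1; back-substituting gives 1 = 41·75 − 29·106, so 75⁻¹ ≡ 41 (mod 106).
For any y ∈ ℤ_{106}, x = 41(y − 2) mod 106 satisfies g(x) = 75·41(y − 2) + 2 ≡ y (since 75·41 ≡ 1 mod 106). So every y has a preimage.
Hence g is surjective.
Since g is surjective, we compute g⁻¹(42): solve 75x + 2 ≡ 42 (mod 106), i.e. 75x ≡ 40 (mod 106).
Multiplying by 75⁻¹ = 41 gives x ≡ 41·40 = 1640 = 15·106 + 50 ≡ 50 (mod 106).
Check: g(50) = 75·50 + 2 = 3752 = 35·106 + 42 ≡ 42 (mod 106).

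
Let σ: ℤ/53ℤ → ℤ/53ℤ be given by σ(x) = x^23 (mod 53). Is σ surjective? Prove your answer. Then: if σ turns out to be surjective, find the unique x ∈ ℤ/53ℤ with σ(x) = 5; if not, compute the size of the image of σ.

41

Since 53 is prime, the nonzero elements of ℤ/53ℤ form a cyclic group of order 52.
As gcd(23, 52) = 1, raising to the 23rd power is a bijection on this group: if s^23 ≡ t^23 then (st^{−1})^23 = 1, and the only element of order dividing gcd(23, 52) = 1 is 1, so s = t.
With σ(0) = 0 this makes σ injective on all of ℤ/53ℤ, hence bijective (finite equal-size domain and codomain). In particular σ is surjective.
Since σ is surjective, we find the preimage of 5. The inverse of x ↦ x^23 on (ℤ/53ℤ)^× is x ↦ x^43, because 23·43 = 989 = 19·52 + 1 ≡ 1 (mod 52) and x^{52} = 1 for x ≠ 0 (Fermat). So σ⁻¹(5) = 5^43 mod 53.
Repeated squaring mod 53: 5^1 ≡ 5, 5^2 ≡ 5² = 25, 5^4 ≡ 25² = 625 ≡ 42, 5^8 ≡ 42² = 1764 ≡ 15, 5^16 ≡ 15² = 225 ≡ 13, 5^32 ≡ 13² = 169 ≡ 10. Since 43 = 32 + 8 + 2 + 1, 5^43 ≡ 10·15·25·5: 10·15 = 150 ≡ 44, then 44·25 = 1100 ≡ 40, then 40·5 = 200 ≡ 41. So 5^43 ≡ 41 (mod 53).
Hence σ⁻¹(5) = 41.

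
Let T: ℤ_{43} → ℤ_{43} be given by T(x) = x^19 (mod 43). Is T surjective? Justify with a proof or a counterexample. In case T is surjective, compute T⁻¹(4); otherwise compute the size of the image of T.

21

Since 43 is prime, the nonzero elements of ℤ_{43} form a cyclic group of order 42.
As gcd(19, 42) = 1, raising to the 19th power is a bijection on this group: if a^19 ≡ b^19 then (ab^{−1})^19 = 1, and the only element of order dividing gcd(19, 42) = 1 is 1, so a = b.
With T(0) = 0 this makes T injective on all of ℤ_{43}, hence bijective (finite equal-size domain and codomain). In particular T is surjective.
Since T is surjective, we find the preimage of 4. The inverse of x ↦ x^19 on (ℤ_{43})^× is x ↦ x^31, because 19·31 = 589 = 14·42 + 1 ≡ 1 (mod 42) and x^{42} = 1 for x ≠ 0 (Fermat). So T⁻¹(4) = 4^31 mod 43.
Repeated squaring mod 43: 4^1 ≡ 4, 4^2 ≡ 4² = 16, 4^4 ≡ 16² = 256 ≡ 41, 4^8 ≡ 41² = 1681 ≡ 4, 4^16 ≡ 4² = 16. Since 31 = 16 + 8 + 4 + 2 + 1, 4^31 ≡ 16·4·41·16·4: 16·4 = 64 ≡ 21, then 21·41 = 861 ≡ 1, then 1·16 = 16, then 16·4 = 64 ≡ 21. So 4^31 ≡ 21 (mod 43).
Hence T⁻¹(4) = 21.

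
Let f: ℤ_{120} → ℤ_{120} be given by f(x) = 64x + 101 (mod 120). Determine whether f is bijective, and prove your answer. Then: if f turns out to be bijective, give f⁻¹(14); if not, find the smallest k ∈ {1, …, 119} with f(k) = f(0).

We have gcd(64, 120) = 8 > 1. Taking u = 0 and v = 15: f(0) = 101 and f(15) = 64·15 + 101 = 1061 ≡ 101 (mod 120).
So f(0) = f(15) while 0 ≠ 15, thus f is not injective, hence not bijective.
Since f is not bijective, we find the least positive k with f(k) = f(0): this means 64k ≡ 0 (mod 120), i.e. 120 ∣ 64k. Since gcd(64, 120) = 8, dividing through by 8 this holds exactly when 15 ∣ 8k, and as gcd(8, 15) = 1, exactly when 15 ∣ k.
The smallest positive such k is 15.

15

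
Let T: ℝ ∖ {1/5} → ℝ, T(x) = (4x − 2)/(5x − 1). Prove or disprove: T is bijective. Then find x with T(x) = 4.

If T(x) = 4/5, cross-multiplying gives 5(4x − 2) = 4(5x − 1), which simplifies to −10 = −4 — false.  So 4/5 has no preimage and T is not surjective.
Hence T is not bijective.
Solving T(x) = 4: cross-multiplying gives 4x − 2 = 4(5x − 1), which rearranges to −16x = −2, so x = 1/8.

1/8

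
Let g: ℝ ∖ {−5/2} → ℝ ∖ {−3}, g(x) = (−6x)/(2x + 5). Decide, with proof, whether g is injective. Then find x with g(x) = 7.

Suppose g(a) = g(b). Cross-multiplying: (−6a)(2b + 5) = (−6b)(2a + 5).
Expanding both sides and cancelling the symmetric terms leaves −30·(a − b) = 0. Since −30 ≠ 0, a = b. Thus g is injective.
Solving g(x) = 7: cross-multiplying gives −6x = 7(2x + 5), which rearranges to −20x = 35, so x = −7/4.

-7/4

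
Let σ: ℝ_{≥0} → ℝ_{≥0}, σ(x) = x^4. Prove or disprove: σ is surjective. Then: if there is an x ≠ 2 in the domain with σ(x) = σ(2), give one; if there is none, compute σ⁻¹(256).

4

For any y ∈ ℝ_{≥0}, x = y^{1/4} ∈ ℝ_{≥0} gives σ(x) = y, so σ is surjective.
Since x ↦ x^4 is strictly increasing on ℝ_{≥0}, it is injective there, so no x ≠ 2 in the domain has σ(x) = σ(2). We therefore compute σ⁻¹(256) = 256^{1/4} = 4 (indeed 4^4 = 256).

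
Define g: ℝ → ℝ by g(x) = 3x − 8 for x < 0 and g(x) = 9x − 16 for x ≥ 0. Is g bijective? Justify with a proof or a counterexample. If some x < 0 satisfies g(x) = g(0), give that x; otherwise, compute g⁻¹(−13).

Both pieces are strictly increasing (slopes 3 and 9), so each is injective on its own interval.
The left piece maps (−∞, 0) onto (−∞, −8); the right piece maps [0, ∞) onto [−16, ∞).
These images overlap. In particular g(0) = −16 (right piece), and solving 3x − 8 = −16 on the left piece gives x = −8/3 < 0.
So g(−8/3) = g(0) with −8/3 ≠ 0, and g is not injective, hence not bijective. This x = −8/3 is the requested value below 0.

-8/3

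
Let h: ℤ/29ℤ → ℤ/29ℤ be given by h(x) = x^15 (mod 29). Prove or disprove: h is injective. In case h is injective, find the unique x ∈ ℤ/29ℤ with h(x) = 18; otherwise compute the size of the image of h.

11

Since 29 is prime, the nonzero elements of ℤ/29ℤ form a cyclic group of order 28.
As gcd(15, 28) = 1, raising to the 15th power is a bijection on this group: if x_1^15 ≡ x_2^15 then (x_1x_2^{−1})^15 = 1, and the only element of order dividing gcd(15, 28) = 1 is 1, so x_1 = x_2.
With h(0) = 0 this makes h injective on all of ℤ/29ℤ, hence bijective (finite equal-size domain and codomain). In particular h is injective.
Since h is injective, we find the preimage of 18. The inverse of x ↦ x^15 on (ℤ/29ℤ)^× is x ↦ x^15, because 15·15 = 225 = 8·28 + 1 ≡ 1 (mod 28) and x^{28} = 1 for x ≠ 0 (Fermat). So h⁻¹(18) = 18^15 mod 29.
Repeated squaring mod 29: 18^1 ≡ 18, 18^2 ≡ 18² = 324 ≡ 5, 18^4 ≡ 5² = 25, 18^8 ≡ 25² = 625 ≡ 16. Since 15 = 8 + 4 + 2 + 1, 18^15 ≡ 16·25·5·18: 16·25 = 400 ≡ 23, then 23·5 = 115 ≡ 28, then 28·18 = 504 ≡ 11. So 18^15 ≡ 11 (mod 29).
Hence h⁻¹(18) = 11.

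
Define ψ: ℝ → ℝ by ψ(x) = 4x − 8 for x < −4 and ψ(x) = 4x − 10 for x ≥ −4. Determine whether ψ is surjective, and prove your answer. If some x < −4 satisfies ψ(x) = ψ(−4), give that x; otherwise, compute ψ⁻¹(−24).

-9/2

Both pieces are strictly increasing (slopes 4 and 4), so each is injective on its own interval.
The left piece maps (−∞, −4) onto (−∞, −24); the right piece maps [−4, ∞) onto [−26, ∞).
The union (−∞, −24) ∪ [−26, ∞) covers ℝ, so ψ is surjective.
For the follow-up: the images overlap, so an x < −4 with ψ(x) = ψ(−4) exists. ψ(−4) = −26; solving 4x − 8 = −26 for x < −4 gives x = (−26 + 8)/4 = −9/2.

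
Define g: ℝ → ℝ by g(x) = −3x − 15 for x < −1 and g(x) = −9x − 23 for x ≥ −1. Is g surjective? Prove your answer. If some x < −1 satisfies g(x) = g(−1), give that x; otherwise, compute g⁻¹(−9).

Both pieces are strictly decreasing (slopes −3 and −9), so each is injective on its own interval.
The left piece maps (−∞, −1) onto (−12, ∞); the right piece maps [−1, ∞) onto (−∞, −14].
The union (−12, ∞) ∪ (−∞, −14] omits the interval between −12 and −14; in particular −12 has no preimage. So g is not surjective.
Because the two images are disjoint, no x < −1 has g(x) = g(−1), so we compute g⁻¹(−9): −9 lies in (−12, ∞), so solve −3x − 15 = −9: x = (−9 + 15)/(−3) = −2.

-2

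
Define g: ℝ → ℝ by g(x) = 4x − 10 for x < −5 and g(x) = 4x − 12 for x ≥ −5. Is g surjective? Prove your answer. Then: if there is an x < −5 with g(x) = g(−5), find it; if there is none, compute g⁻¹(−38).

Both pieces are strictly increasing (slopes 4 and 4), so each is injective on its own interval.
The left piece maps (−∞, −5) onto (−∞, −30); the right piece maps [−5, ∞) onto [−32, ∞).
The union (−∞, −30) ∪ [−32, ∞) covers ℝ, so g is surjective.
For the follow-up: the images overlap, so an x < −5 with g(x) = g(−5) exists. g(−5) = −32; solving 4x − 10 = −32 for x < −5 gives x = (−32 + 10)/4 = −11/2.

-11/2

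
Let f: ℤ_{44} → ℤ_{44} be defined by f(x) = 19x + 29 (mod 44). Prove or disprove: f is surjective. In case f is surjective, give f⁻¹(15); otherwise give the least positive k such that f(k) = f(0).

34

Since gcd(19, 44) = 1, 19 is invertible modulo 44. Euclid's algorithm: 44 = 2·19 + 6, 19 = 3·6 + 1; back-substituting gives 1 = 7·19 − 3·44, so 19⁻¹ ≡ 7 (mod 44).
For any y ∈ ℤ_{44}, x = 7(y − 29) mod 44 satisfies f(x) = 19·7(y − 29) + 29 ≡ y (since 19·7 ≡ 1 mod 44). So every y has a preimage.
Hence f is surjective.
Since f is surjective, we find f⁻¹(15): we need 19x ≡ 15 − 29 ≡ 30 (mod 44). Using 19⁻¹ = 7: x ≡ 7·30 = 210 = 4·44 + 34, so x = 34.
Check: f(34) = 19·34 + 29 = 675 = 15·44 + 15 ≡ 15 (mod 44).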